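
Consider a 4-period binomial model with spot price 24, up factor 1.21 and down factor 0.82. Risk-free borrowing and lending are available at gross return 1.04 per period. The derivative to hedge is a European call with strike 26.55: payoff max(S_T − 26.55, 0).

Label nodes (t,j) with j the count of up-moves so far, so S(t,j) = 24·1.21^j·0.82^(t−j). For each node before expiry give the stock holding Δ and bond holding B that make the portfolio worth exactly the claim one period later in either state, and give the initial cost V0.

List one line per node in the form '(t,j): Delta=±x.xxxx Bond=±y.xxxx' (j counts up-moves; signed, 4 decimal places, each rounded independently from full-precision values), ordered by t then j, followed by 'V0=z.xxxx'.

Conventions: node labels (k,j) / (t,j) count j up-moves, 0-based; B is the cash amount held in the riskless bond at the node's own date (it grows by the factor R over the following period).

(0,0): Delta=0.6113 Bond=-10.2920
(1,0): Delta=0.3187 Bond=-4.9453
(1,1): Delta=0.7645 Bond=-15.1534
(2,0): Delta=0.0000 Bond=0.0000
(2,1): Delta=0.4856 Bond=-9.1173
(2,2): Delta=0.9106 Bond=-20.8922
(3,0): Delta=0.0000 Bond=0.0000
(3,1): Delta=0.0000 Bond=0.0000
(3,2): Delta=0.7399 Bond=-16.8090
(3,3): Delta=1.0000 Bond=-25.5288
V0=4.3793

Risk-neutral probability p* = (R−d)/(u−d) = (1.04−0.82)/(1.21−0.82) = 0.5641.
Terminal payoffs: V(4,0)=0.0000, V(4,1)=0.0000, V(4,2)=0.0000, V(4,3)=8.3143, V(4,4)=24.8961
Node (3,0) S=13.2328: V=(p*·0.0000+(1−p*)·0.0000)/1.04=0.0000; Δ=(0.0000−0.0000)/(16.0117−10.8509)=0.0000; B=V−Δ·S=0.0000
Node (3,1) S=19.5265: V=(p*·0.0000+(1−p*)·0.0000)/1.04=0.0000; Δ=(0.0000−0.0000)/(23.6271−16.0117)=0.0000; B=V−Δ·S=0.0000
Node (3,2) S=28.8135: V=(p*·8.3143+(1−p*)·0.0000)/1.04=4.5097; Δ=(8.3143−0.0000)/(34.8643−23.6271)=0.7399; B=V−Δ·S=-16.8090
Node (3,3) S=42.5175: V=(p*·24.8961+(1−p*)·8.3143)/1.04=16.9886; Δ=(24.8961−8.3143)/(51.4461−34.8643)=1.0000; B=V−Δ·S=-25.5288
Node (2,0) S=16.1376: V=(p*·0.0000+(1−p*)·0.0000)/1.04=0.0000; Δ=(0.0000−0.0000)/(19.5265−13.2328)=0.0000; B=V−Δ·S=0.0000
Node (2,1) S=23.8128: V=(p*·4.5097+(1−p*)·0.0000)/1.04=2.4461; Δ=(4.5097−0.0000)/(28.8135−19.5265)=0.4856; B=V−Δ·S=-9.1173
Node (2,2) S=35.1384: V=(p*·16.9886+(1−p*)·4.5097)/1.04=11.1049; Δ=(16.9886−4.5097)/(42.5175−28.8135)=0.9106; B=V−Δ·S=-20.8922
Node (1,0) S=19.6800: V=(p*·2.4461+(1−p*)·0.0000)/1.04=1.3268; Δ=(2.4461−0.0000)/(23.8128−16.1376)=0.3187; B=V−Δ·S=-4.9453
Node (1,1) S=29.0400: V=(p*·11.1049+(1−p*)·2.4461)/1.04=7.0486; Δ=(11.1049−2.4461)/(35.1384−23.8128)=0.7645; B=V−Δ·S=-15.1534
Node (0,0) S=24.0000: V=(p*·7.0486+(1−p*)·1.3268)/1.04=4.3793; Δ=(7.0486−1.3268)/(29.0400−19.6800)=0.6113; B=V−Δ·S=-10.2920
As a check, the time-0 holding Δ(0,0)·S0 + B(0,0) comes to 4.3793 — exactly V0.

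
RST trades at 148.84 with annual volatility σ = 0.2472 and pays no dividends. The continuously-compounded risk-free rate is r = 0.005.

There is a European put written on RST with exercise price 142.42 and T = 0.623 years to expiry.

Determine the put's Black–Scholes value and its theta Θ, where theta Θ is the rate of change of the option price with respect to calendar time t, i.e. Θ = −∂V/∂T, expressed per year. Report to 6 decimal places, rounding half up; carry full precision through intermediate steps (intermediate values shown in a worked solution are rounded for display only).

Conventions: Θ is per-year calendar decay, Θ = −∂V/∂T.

price = 8.197211
Θ = -8.463408

σ√T = 0.2472·√0.623 = 0.195116
d₁ = (ln(S/K) + (r+σ²/2)T) / (σ√T) = (ln(148.84/142.42) + (0.005+0.2472²/2)·0.623) / 0.195116 = (0.044091 + 0.022150) / 0.195116 = 0.339499
d₂ = d₁ − σ√T = 0.339499 − 0.195116 = 0.144383
e^{−rT} = 0.996890
N(−d₁) = 0.367117,  N(−d₂) = 0.442599
Put price V = K·e^{−rT}·N(−d₂) − S·N(−d₁) = 62.838914 − 54.641703 = 8.197211
φ(d₁) = (1/√(2π))·e^{−d₁²/2} = 0.376601
Θ = −S·φ(d₁)·σ/(2√T) + r·K·e^{−rT}·N(−d₂) = −8.777603 + 0.314195 = -8.463408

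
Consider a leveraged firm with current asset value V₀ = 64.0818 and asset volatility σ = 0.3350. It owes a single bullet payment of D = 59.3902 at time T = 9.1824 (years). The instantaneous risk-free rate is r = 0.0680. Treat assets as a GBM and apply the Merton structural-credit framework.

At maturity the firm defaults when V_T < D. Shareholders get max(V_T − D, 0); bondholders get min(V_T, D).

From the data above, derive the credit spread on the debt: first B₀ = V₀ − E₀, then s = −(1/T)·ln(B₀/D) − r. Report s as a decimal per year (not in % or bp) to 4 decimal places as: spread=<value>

spread=0.0236

With assets at 64.0818 and a single debt payment of 59.3902 at 9.1824 years:
d₁ = [ln(V₀/D) + (r + σ²/2)T] / (σ√T)
   = [ln(64.0818/59.3902) + (0.0680 + 0.5·0.3350²)·9.1824] / (0.3350·√9.1824)
   = [0.076031 + 1.139651] / 1.015133 = 1.197559
d₂ = d₁ − σ√T = 1.197559 − 1.015133 = 0.182426
N(d₁) = 0.884456,  N(d₂) = 0.572376,  e^(−rT) = 0.535581
E₀ = V₀·N(d₁) − D·e^(−rT)·N(d₂)
   = 64.0818·0.884456 − 59.3902·0.535581·0.572376 = 38.471229
B₀ = V₀ − E₀ = 64.0818 − 38.471229 = 25.610571
spread = −(1/T)·ln(B₀/D) − r = −(1/9.1824)·ln(25.610571/59.3902) − 0.0680 = 0.02360176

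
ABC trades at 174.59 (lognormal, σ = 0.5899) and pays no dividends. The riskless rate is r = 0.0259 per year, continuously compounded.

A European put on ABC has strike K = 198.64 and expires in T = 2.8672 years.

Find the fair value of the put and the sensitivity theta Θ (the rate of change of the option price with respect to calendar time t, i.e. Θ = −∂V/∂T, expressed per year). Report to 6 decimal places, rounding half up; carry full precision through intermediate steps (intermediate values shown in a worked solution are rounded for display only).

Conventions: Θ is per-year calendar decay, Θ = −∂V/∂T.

σ√T = 0.5899·√2.8672 = 0.998866
d₁ = (ln(S/K) + (r+σ²/2)T) / (σ√T) = (ln(174.59/198.64) + (0.0259+0.5899²/2)·2.8672) / 0.998866 = (-0.129054 + 0.573127) / 0.998866 = 0.444578
d₂ = d₁ − σ√T = 0.444578 − 0.998866 = -0.554289
e^{−rT} = 0.928430
N(−d₁) = 0.328312,  N(−d₂) = 0.710309
Put price V = K·e^{−rT}·N(−d₂) − S·N(−d₁) = 130.997594 − 57.320076 = 73.677518
φ(d₁) = (1/√(2π))·e^{−d₁²/2} = 0.361402
Θ = −S·φ(d₁)·σ/(2√T) + r·K·e^{−rT}·N(−d₂) = −10.990813 + 3.392838 = -7.597976

price = 73.677518
Θ = -7.597976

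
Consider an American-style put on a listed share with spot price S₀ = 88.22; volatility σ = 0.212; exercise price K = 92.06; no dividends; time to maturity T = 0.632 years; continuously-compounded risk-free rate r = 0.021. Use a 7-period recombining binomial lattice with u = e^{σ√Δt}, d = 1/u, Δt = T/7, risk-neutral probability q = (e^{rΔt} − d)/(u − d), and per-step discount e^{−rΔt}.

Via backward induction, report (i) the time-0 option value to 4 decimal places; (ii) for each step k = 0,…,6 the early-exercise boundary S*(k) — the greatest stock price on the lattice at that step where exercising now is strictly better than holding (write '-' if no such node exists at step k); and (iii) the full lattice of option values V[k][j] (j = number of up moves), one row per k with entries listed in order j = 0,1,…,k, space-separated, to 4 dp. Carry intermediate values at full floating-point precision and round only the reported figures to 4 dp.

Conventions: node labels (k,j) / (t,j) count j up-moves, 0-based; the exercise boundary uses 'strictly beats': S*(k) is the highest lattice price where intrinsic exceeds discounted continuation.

Δt=0.09029, u=1.06577, d=0.93829, q=0.49897, disc=e^(-rΔt)=0.99811
k=7 terminal: V=max(K-S,0) → 35.5777 27.9032 19.1861 9.2844 0.0000 0.0000 0.0000 0.0000
k=6: j=0 S=60.1974 intr=31.8626 cont=31.6883 V=31.8626[EX]; j=1 S=68.3766 intr=23.6834 cont=23.5091 V=23.6834[EX]; j=2 S=77.6671 intr=14.3929 cont=14.2185 V=14.3929[EX]; j=3 S=88.2200 intr=3.8400 cont=4.6430 V=4.6430[hold]; j=4 S=100.2067 intr=0.0000 cont=0.0000 V=0.0000[hold]; j=5 S=113.8222 intr=0.0000 cont=0.0000 V=0.0000[hold]; j=6 S=129.2875 intr=0.0000 cont=0.0000 V=0.0000[hold]  S*(6)=77.6671
k=5: j=0 S=64.1568 intr=27.9032 cont=27.7289 V=27.9032[EX]; j=1 S=72.8739 intr=19.1861 cont=19.0117 V=19.1861[EX]; j=2 S=82.7756 intr=9.2844 cont=9.5100 V=9.5100[hold]; j=3 S=94.0225 intr=0.0000 cont=2.3219 V=2.3219[hold]; j=4 S=106.7977 intr=0.0000 cont=0.0000 V=0.0000[hold]; j=5 S=121.3086 intr=0.0000 cont=0.0000 V=0.0000[hold]  S*(5)=72.8739
k=4: j=0 S=68.3766 intr=23.6834 cont=23.5091 V=23.6834[EX]; j=1 S=77.6671 intr=14.3929 cont=14.3308 V=14.3929[EX]; j=2 S=88.2200 intr=3.8400 cont=5.9121 V=5.9121[hold]; j=3 S=100.2067 intr=0.0000 cont=1.1611 V=1.1611[hold]; j=4 S=113.8222 intr=0.0000 cont=0.0000 V=0.0000[hold]  S*(4)=77.6671
k=3: j=0 S=72.8739 intr=19.1861 cont=19.0117 V=19.1861[EX]; j=1 S=82.7756 intr=9.2844 cont=10.1420 V=10.1420[hold]; j=2 S=94.0225 intr=0.0000 cont=3.5348 V=3.5348[hold]; j=3 S=106.7977 intr=0.0000 cont=0.5807 V=0.5807[hold]  S*(3)=72.8739
k=2: j=0 S=77.6671 intr=14.3929 cont=14.6456 V=14.6456[hold]; j=1 S=88.2200 intr=3.8400 cont=6.8323 V=6.8323[hold]; j=2 S=100.2067 intr=0.0000 cont=2.0569 V=2.0569[hold]  S*(2)=-
k=1: j=0 S=82.7756 intr=9.2844 cont=10.7267 V=10.7267[hold]; j=1 S=94.0225 intr=0.0000 cont=4.4411 V=4.4411[hold]  S*(1)=-
k=0: j=0 S=88.2200 intr=3.8400 cont=7.5760 V=7.5760[hold]  S*(0)=-

price = 7.5760
boundary = - - - 72.8739 77.6671 72.8739 77.6671
tree:
7.5760
10.7267 4.4411
14.6456 6.8323 2.0569
19.1861 10.1420 3.5348 0.5807
23.6834 14.3929 5.9121 1.1611 0.0000
27.9032 19.1861 9.5100 2.3219 0.0000 0.0000
31.8626 23.6834 14.3929 4.6430 0.0000 0.0000 0.0000
35.5777 27.9032 19.1861 9.2844 0.0000 0.0000 0.0000 0.0000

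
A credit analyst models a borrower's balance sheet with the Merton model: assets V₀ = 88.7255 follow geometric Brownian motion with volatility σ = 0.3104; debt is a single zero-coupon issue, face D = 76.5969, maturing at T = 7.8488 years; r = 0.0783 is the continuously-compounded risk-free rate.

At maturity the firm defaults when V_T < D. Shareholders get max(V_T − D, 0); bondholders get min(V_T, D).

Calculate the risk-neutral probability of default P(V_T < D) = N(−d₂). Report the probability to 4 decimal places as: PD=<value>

Work the structural quantities from V₀ = 88.7255 against face 76.5969:
d₁ = [ln(V₀/D) + (r + σ²/2)T] / (σ√T)
   = [ln(88.7255/76.5969) + (0.0783 + 0.5·0.3104²)·7.8488] / (0.3104·√7.8488)
   = [0.146991 + 0.992670] / 0.869608 = 1.310546
d₂ = d₁ − σ√T = 1.310546 − 0.869608 = 0.440938
risk-neutral PD = N(−d₂) = N(-0.440938) = 0.329629

PD=0.3296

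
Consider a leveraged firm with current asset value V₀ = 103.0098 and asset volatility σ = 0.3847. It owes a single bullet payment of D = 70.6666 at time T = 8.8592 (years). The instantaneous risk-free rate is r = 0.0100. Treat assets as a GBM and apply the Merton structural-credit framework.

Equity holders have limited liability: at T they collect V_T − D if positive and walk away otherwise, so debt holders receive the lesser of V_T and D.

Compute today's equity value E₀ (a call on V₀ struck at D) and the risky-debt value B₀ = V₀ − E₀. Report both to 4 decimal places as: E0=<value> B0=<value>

E0=58.0646 B0=44.9452

With assets at 103.0098 and a single debt payment of 70.6666 at 8.8592 years:
d₁ = [ln(V₀/D) + (r + σ²/2)T] / (σ√T)
   = [ln(103.0098/70.6666) + (0.0100 + 0.5·0.3847²)·8.8592] / (0.3847·√8.8592)
   = [0.376851 + 0.744147] / 1.145037 = 0.979006
d₂ = d₁ − σ√T = 0.979006 − 1.145037 = -0.166031
N(d₁) = 0.836211,  N(d₂) = 0.434066,  e^(−rT) = 0.915219
E₀ = V₀·N(d₁) − D·e^(−rT)·N(d₂)
   = 103.0098·0.836211 − 70.6666·0.915219·0.434066 = 58.064559
B₀ = V₀ − E₀ = 103.0098 − 58.064559 = 44.945241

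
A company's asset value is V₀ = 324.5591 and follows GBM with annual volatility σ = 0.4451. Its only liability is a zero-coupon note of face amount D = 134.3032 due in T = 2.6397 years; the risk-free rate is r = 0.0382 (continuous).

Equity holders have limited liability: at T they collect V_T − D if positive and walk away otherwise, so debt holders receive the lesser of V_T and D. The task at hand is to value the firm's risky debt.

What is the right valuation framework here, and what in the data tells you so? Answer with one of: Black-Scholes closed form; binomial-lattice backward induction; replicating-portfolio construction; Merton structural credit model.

Key observation: the data describe a firm's assets (V₀ = 324.5591, GBM) and a single zero-coupon debt of face 134.3032, so credit quantities follow from equity-as-call in the structural model.

framework: Merton structural credit model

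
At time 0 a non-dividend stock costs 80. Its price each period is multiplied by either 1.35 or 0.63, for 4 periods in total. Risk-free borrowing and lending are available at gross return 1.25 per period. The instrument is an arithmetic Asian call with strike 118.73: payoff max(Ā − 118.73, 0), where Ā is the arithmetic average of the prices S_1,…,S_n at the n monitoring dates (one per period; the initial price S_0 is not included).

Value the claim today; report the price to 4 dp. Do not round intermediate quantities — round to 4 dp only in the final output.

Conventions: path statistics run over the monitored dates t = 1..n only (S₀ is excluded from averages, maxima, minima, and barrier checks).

With p* = (R−d)/(u−d) = 0.8611, sum probability × payoff across the paths and divide by R^4.
Enumerate all 2^4 = 16 price paths (U = up ×1.35, D = down ×0.63); each path with k up-moves has probability p*^k·(1−p*)^(4−k).
DDDD: Ā=28.6895, payoff=0.0000, prob=0.000372
UDDD: Ā=61.4776, payoff=0.0000, prob=0.002307
DUDD: Ā=47.0776, payoff=0.0000, prob=0.002307
UUDD: Ā=100.8805, payoff=0.0000, prob=0.014304
DDUD: Ā=38.0056, payoff=0.0000, prob=0.002307
UDUD: Ā=81.4405, payoff=0.0000, prob=0.014304
DUUD: Ā=67.0405, payoff=0.0000, prob=0.014304
UUUD: Ā=143.6582, payoff=24.9282, prob=0.088684
DDDU: Ā=32.2902, payoff=0.0000, prob=0.002307
UDDU: Ā=69.1933, payoff=0.0000, prob=0.014304
DUDU: Ā=54.7933, payoff=0.0000, prob=0.014304
UUDU: Ā=117.4142, payoff=0.0000, prob=0.088684
DDUU: Ā=45.7213, payoff=0.0000, prob=0.014304
UDUU: Ā=97.9742, payoff=0.0000, prob=0.088684
DUUU: Ā=83.5742, payoff=0.0000, prob=0.088684
UUUU: Ā=179.0876, payoff=60.3576, prob=0.549841
Price = Σ prob·payoff / R^4 = 35.397804 / 2.441406 = 14.4989

price = 14.4989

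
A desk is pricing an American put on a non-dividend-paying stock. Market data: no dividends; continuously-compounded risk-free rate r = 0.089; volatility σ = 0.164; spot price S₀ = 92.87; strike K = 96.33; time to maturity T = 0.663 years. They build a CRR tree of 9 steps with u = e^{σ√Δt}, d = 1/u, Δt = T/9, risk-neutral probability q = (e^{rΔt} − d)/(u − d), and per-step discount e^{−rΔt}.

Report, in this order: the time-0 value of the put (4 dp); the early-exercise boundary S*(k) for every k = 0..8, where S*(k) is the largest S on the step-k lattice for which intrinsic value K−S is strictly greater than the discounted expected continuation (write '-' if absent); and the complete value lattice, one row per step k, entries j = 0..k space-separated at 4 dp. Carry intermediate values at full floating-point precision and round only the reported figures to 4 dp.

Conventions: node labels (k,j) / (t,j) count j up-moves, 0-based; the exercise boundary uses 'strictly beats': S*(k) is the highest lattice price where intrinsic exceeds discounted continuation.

params: Δt=0.07367 u=1.04552 d=0.95646 q=0.56274 e^(-rΔt)=0.99347
t_9 payoffs: 34.1153 28.3227 21.9907 15.0692 7.5032 0.0000 0.0000 0.0000 0.0000 0.0000
t_8: node(8,0) S=65.0465 payoff=31.2835 vs cont=30.6540 → 31.2835 [stop]  node(8,1) S=71.1028 payoff=25.2272 vs cont=24.5977 → 25.2272 [stop]  node(8,2) S=77.7230 payoff=18.6070 vs cont=17.9775 → 18.6070 [stop]  node(8,3) S=84.9596 payoff=11.3704 vs cont=10.7409 → 11.3704 [stop]  node(8,4) S=92.8700 payoff=3.4600 vs cont=3.2594 → 3.4600 [stop]  node(8,5) S=101.5169 payoff=0.0000 vs cont=0.0000 → 0.0000 [wait]  node(8,6) S=110.9689 payoff=0.0000 vs cont=0.0000 → 0.0000 [wait]  node(8,7) S=121.3009 payoff=0.0000 vs cont=0.0000 → 0.0000 [wait]  node(8,8) S=132.5949 payoff=0.0000 vs cont=0.0000 → 0.0000 [wait]  ⇒ S*(8)=92.8700
t_7: node(7,0) S=68.0073 payoff=28.3227 vs cont=27.6932 → 28.3227 [stop]  node(7,1) S=74.3393 payoff=21.9907 vs cont=21.3612 → 21.9907 [stop]  node(7,2) S=81.2608 payoff=15.0692 vs cont=14.4397 → 15.0692 [stop]  node(7,3) S=88.8268 payoff=7.5032 vs cont=6.8737 → 7.5032 [stop]  node(7,4) S=97.0972 payoff=0.0000 vs cont=1.5030 → 1.5030 [wait]  node(7,5) S=106.1377 payoff=0.0000 vs cont=0.0000 → 0.0000 [wait]  node(7,6) S=116.0199 payoff=0.0000 vs cont=0.0000 → 0.0000 [wait]  node(7,7) S=126.8222 payoff=0.0000 vs cont=0.0000 → 0.0000 [wait]  ⇒ S*(7)=88.8268
t_6: node(6,0) S=71.1028 payoff=25.2272 vs cont=24.5977 → 25.2272 [stop]  node(6,1) S=77.7230 payoff=18.6070 vs cont=17.9775 → 18.6070 [stop]  node(6,2) S=84.9596 payoff=11.3704 vs cont=10.7409 → 11.3704 [stop]  node(6,3) S=92.8700 payoff=3.4600 vs cont=4.0997 → 4.0997 [wait]  node(6,4) S=101.5169 payoff=0.0000 vs cont=0.6529 → 0.6529 [wait]  node(6,5) S=110.9689 payoff=0.0000 vs cont=0.0000 → 0.0000 [wait]  node(6,6) S=121.3009 payoff=0.0000 vs cont=0.0000 → 0.0000 [wait]  ⇒ S*(6)=84.9596
t_5: node(5,0) S=74.3393 payoff=21.9907 vs cont=21.3612 → 21.9907 [stop]  node(5,1) S=81.2608 payoff=15.0692 vs cont=14.4397 → 15.0692 [stop]  node(5,2) S=88.8268 payoff=7.5032 vs cont=7.2313 → 7.5032 [stop]  node(5,3) S=97.0972 payoff=0.0000 vs cont=2.1460 → 2.1460 [wait]  node(5,4) S=106.1377 payoff=0.0000 vs cont=0.2836 → 0.2836 [wait]  node(5,5) S=116.0199 payoff=0.0000 vs cont=0.0000 → 0.0000 [wait]  ⇒ S*(5)=88.8268
t_4: node(4,0) S=77.7230 payoff=18.6070 vs cont=17.9775 → 18.6070 [stop]  node(4,1) S=84.9596 payoff=11.3704 vs cont=10.7409 → 11.3704 [stop]  node(4,2) S=92.8700 payoff=3.4600 vs cont=4.4591 → 4.4591 [wait]  node(4,3) S=101.5169 payoff=0.0000 vs cont=1.0908 → 1.0908 [wait]  node(4,4) S=110.9689 payoff=0.0000 vs cont=0.1232 → 0.1232 [wait]  ⇒ S*(4)=84.9596
t_3: node(3,0) S=81.2608 payoff=15.0692 vs cont=14.4397 → 15.0692 [stop]  node(3,1) S=88.8268 payoff=7.5032 vs cont=7.4323 → 7.5032 [stop]  node(3,2) S=97.0972 payoff=0.0000 vs cont=2.5469 → 2.5469 [wait]  node(3,3) S=106.1377 payoff=0.0000 vs cont=0.5427 → 0.5427 [wait]  ⇒ S*(3)=88.8268
t_2: node(2,0) S=84.9596 payoff=11.3704 vs cont=10.7409 → 11.3704 [stop]  node(2,1) S=92.8700 payoff=3.4600 vs cont=4.6833 → 4.6833 [wait]  node(2,2) S=101.5169 payoff=0.0000 vs cont=1.4098 → 1.4098 [wait]  ⇒ S*(2)=84.9596
t_1: node(1,0) S=88.8268 payoff=7.5032 vs cont=7.5576 → 7.5576 [wait]  node(1,1) S=97.0972 payoff=0.0000 vs cont=2.8226 → 2.8226 [wait]  ⇒ S*(1)=-
t_0: node(0,0) S=92.8700 payoff=3.4600 vs cont=4.8611 → 4.8611 [wait]  ⇒ S*(0)=-

price = 4.8611
boundary = - - 84.9596 88.8268 84.9596 88.8268 84.9596 88.8268 92.8700
tree:
4.8611
7.5576 2.8226
11.3704 4.6833 1.4098
15.0692 7.5032 2.5469 0.5427
18.6070 11.3704 4.4591 1.0908 0.1232
21.9907 15.0692 7.5032 2.1460 0.2836 0.0000
25.2272 18.6070 11.3704 4.0997 0.6529 0.0000 0.0000
28.3227 21.9907 15.0692 7.5032 1.5030 0.0000 0.0000 0.0000
31.2835 25.2272 18.6070 11.3704 3.4600 0.0000 0.0000 0.0000 0.0000
34.1153 28.3227 21.9907 15.0692 7.5032 0.0000 0.0000 0.0000 0.0000 0.0000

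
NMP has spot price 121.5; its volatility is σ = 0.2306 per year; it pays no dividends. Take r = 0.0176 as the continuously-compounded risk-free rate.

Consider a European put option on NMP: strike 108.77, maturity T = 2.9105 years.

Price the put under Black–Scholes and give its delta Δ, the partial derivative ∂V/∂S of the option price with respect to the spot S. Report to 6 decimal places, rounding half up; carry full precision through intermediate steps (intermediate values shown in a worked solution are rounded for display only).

price = 9.891282
Δ = -0.271512

σ√T = 0.2306·√2.9105 = 0.393408
d₁ = (ln(S/K) + (r+σ²/2)T) / (σ√T) = (ln(121.5/108.77) + (0.0176+0.2306²/2)·2.9105) / 0.393408 = (0.110679 + 0.128610) / 0.393408 = 0.608245
d₂ = d₁ − σ√T = 0.608245 − 0.393408 = 0.214837
e^{−rT} = 0.950065
N(−d₁) = 0.271512,  N(−d₂) = 0.414947
Put price V = K·e^{−rT}·N(−d₂) − S·N(−d₁) = 42.880051 − 32.988769 = 9.891282
Δ = −N(−d₁) = -0.271512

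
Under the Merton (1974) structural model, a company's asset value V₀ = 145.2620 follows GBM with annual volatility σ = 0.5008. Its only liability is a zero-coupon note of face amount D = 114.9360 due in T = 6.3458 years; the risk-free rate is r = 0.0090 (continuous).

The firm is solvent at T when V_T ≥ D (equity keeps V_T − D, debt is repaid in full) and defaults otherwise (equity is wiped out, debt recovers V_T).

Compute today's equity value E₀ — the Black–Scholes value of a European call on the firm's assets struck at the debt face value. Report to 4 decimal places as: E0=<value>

E0=79.6077

Equity is a call on the firm's assets struck at D = 114.9360:
d₁ = [ln(V₀/D) + (r + σ²/2)T] / (σ√T)
   = [ln(145.2620/114.9360) + (0.0090 + 0.5·0.5008²)·6.3458] / (0.5008·√6.3458)
   = [0.234164 + 0.852878] / 1.261559 = 0.861665
d₂ = d₁ − σ√T = 0.861665 − 1.261559 = -0.399894
N(d₁) = 0.805564,  N(d₂) = 0.344617,  e^(−rT) = 0.944488
E₀ = V₀·N(d₁) − D·e^(−rT)·N(d₂)
   = 145.2620·0.805564 − 114.9360·0.944488·0.344617 = 79.607673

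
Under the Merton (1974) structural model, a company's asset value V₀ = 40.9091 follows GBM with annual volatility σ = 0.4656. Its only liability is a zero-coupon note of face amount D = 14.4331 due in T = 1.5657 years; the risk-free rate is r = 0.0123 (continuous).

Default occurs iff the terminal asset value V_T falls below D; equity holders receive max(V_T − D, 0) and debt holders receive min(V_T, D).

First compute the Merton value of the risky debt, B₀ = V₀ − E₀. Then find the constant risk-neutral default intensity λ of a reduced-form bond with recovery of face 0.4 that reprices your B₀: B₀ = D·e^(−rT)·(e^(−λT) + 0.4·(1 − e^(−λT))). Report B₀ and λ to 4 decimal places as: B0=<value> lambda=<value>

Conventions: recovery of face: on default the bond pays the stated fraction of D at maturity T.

Apply the equity-as-call identities (strike 14.4331, horizon 1.5657 years):
d₁ = [ln(V₀/D) + (r + σ²/2)T] / (σ√T)
   = [ln(40.9091/14.4331) + (0.0123 + 0.5·0.4656²)·1.5657] / (0.4656·√1.5657)
   = [1.041828 + 0.188967] / 0.582596 = 2.112606
d₂ = d₁ − σ√T = 2.112606 − 0.582596 = 1.530011
N(d₁) = 0.982683,  N(d₂) = 0.936993,  e^(−rT) = 0.980926
E₀ = V₀·N(d₁) − D·e^(−rT)·N(d₂)
   = 40.9091·0.982683 − 14.4331·0.980926·0.936993 = 26.934904
B₀ = V₀ − E₀ = 40.9091 − 26.934904 = 13.974196
e^(−λT) = (B₀·e^(rT)/D − 0.4)/(1 − 0.4) = (13.9742·1.019445/14.4331 − 0.4)/0.6 = 0.97838588
λ = −ln(0.97838588)/1.5657 = 0.013956

B0=13.9742 lambda=0.0140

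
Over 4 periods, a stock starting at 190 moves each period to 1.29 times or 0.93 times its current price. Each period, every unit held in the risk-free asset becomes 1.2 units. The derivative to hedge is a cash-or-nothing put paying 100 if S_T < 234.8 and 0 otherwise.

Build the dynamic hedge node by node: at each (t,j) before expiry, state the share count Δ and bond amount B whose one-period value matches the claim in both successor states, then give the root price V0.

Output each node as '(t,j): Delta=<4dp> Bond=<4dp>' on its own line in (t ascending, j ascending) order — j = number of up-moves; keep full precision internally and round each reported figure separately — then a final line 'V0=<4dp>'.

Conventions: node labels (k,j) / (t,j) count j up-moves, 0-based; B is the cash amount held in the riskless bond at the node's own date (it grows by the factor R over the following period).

(0,0): Delta=-0.1190 Bond=25.0546
(1,0): Delta=-0.4094 Bond=81.3802
(1,1): Delta=-0.0492 Bond=12.9606
(2,0): Delta=-1.0565 Bond=203.9931
(2,1): Delta=-0.2539 Bond=62.2106
(2,2): Delta=0.0000 Bond=0.0000
(3,0): Delta=0.0000 Bond=83.3333
(3,1): Delta=-1.3104 Bond=298.6111
(3,2): Delta=0.0000 Bond=0.0000
(3,3): Delta=0.0000 Bond=0.0000
V0=2.4489

Arbitrage-free pricing uses the up-move probability p* = (R−d)/(u−d) = 0.7500, discounting each step at R = 1.2.
Expiry values: V(4,0)=100.0000, V(4,1)=100.0000, V(4,2)=0.0000, V(4,3)=0.0000, V(4,4)=0.0000
(3,0): S=152.8278. Δ = (V_up−V_dn)/(S_up−S_dn) = (100.0000−100.0000)/(197.1479−142.1299) = 0.0000. V = [p*·100.0000 + (1−p*)·100.0000]/1.2 = 83.3333. B = V − Δ·S = 83.3333.
(3,1): S=211.9870. Δ = (V_up−V_dn)/(S_up−S_dn) = (0.0000−100.0000)/(273.4632−197.1479) = -1.3104. V = [p*·0.0000 + (1−p*)·100.0000]/1.2 = 20.8333. B = V − Δ·S = 298.6111.
(3,2): S=294.0465. Δ = (V_up−V_dn)/(S_up−S_dn) = (0.0000−0.0000)/(379.3199−273.4632) = 0.0000. V = [p*·0.0000 + (1−p*)·0.0000]/1.2 = 0.0000. B = V − Δ·S = 0.0000.
(3,3): S=407.8709. Δ = (V_up−V_dn)/(S_up−S_dn) = (0.0000−0.0000)/(526.1535−379.3199) = 0.0000. V = [p*·0.0000 + (1−p*)·0.0000]/1.2 = 0.0000. B = V − Δ·S = 0.0000.
(2,0): S=164.3310. Δ = (V_up−V_dn)/(S_up−S_dn) = (20.8333−83.3333)/(211.9870−152.8278) = -1.0565. V = [p*·20.8333 + (1−p*)·83.3333]/1.2 = 30.3819. B = V − Δ·S = 203.9931.
(2,1): S=227.9430. Δ = (V_up−V_dn)/(S_up−S_dn) = (0.0000−20.8333)/(294.0465−211.9870) = -0.2539. V = [p*·0.0000 + (1−p*)·20.8333]/1.2 = 4.3403. B = V − Δ·S = 62.2106.
(2,2): S=316.1790. Δ = (V_up−V_dn)/(S_up−S_dn) = (0.0000−0.0000)/(407.8709−294.0465) = 0.0000. V = [p*·0.0000 + (1−p*)·0.0000]/1.2 = 0.0000. B = V − Δ·S = 0.0000.
(1,0): S=176.7000. Δ = (V_up−V_dn)/(S_up−S_dn) = (4.3403−30.3819)/(227.9430−164.3310) = -0.4094. V = [p*·4.3403 + (1−p*)·30.3819]/1.2 = 9.0422. B = V − Δ·S = 81.3802.
(1,1): S=245.1000. Δ = (V_up−V_dn)/(S_up−S_dn) = (0.0000−4.3403)/(316.1790−227.9430) = -0.0492. V = [p*·0.0000 + (1−p*)·4.3403]/1.2 = 0.9042. B = V − Δ·S = 12.9606.
(0,0): S=190.0000. Δ = (V_up−V_dn)/(S_up−S_dn) = (0.9042−9.0422)/(245.1000−176.7000) = -0.1190. V = [p*·0.9042 + (1−p*)·9.0422]/1.2 = 2.4489. B = V − Δ·S = 25.0546.
Verification: the root portfolio costs Δ(0,0)·S0 + B(0,0) = 2.4489, matching V0.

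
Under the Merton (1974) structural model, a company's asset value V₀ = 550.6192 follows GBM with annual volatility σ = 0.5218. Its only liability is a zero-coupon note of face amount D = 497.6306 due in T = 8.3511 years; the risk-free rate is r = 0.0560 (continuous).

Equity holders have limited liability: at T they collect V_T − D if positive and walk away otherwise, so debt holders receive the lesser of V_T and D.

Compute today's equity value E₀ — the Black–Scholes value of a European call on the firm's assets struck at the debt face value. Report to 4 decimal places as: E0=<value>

E0=369.4897

Work the structural quantities from V₀ = 550.6192 against face 497.6306:
d₁ = [ln(V₀/D) + (r + σ²/2)T] / (σ√T)
   = [ln(550.6192/497.6306) + (0.0560 + 0.5·0.5218²)·8.3511] / (0.5218·√8.3511)
   = [0.101185 + 1.604560] / 1.507912 = 1.131197
d₂ = d₁ − σ√T = 1.131197 − 1.507912 = -0.376714
N(d₁) = 0.871014,  N(d₂) = 0.353193,  e^(−rT) = 0.626465
E₀ = V₀·N(d₁) − D·e^(−rT)·N(d₂)
   = 550.6192·0.871014 − 497.6306·0.626465·0.353193 = 369.489689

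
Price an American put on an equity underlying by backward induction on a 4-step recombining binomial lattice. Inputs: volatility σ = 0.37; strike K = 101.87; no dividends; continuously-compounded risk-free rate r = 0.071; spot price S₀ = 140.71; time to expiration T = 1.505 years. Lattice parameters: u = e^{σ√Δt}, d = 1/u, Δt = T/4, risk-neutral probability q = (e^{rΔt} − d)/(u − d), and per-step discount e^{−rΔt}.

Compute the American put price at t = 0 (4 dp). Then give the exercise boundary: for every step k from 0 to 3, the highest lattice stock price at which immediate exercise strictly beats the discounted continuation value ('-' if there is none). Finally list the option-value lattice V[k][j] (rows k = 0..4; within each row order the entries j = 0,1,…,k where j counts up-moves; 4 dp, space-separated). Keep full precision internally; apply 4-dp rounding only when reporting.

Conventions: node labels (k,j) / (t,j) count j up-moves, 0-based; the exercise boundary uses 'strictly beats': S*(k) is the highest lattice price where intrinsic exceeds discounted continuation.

price = 5.5639
boundary = - - - 71.2244
tree:
5.5639
10.0552 1.4194
17.8023 2.9311 0.0000
30.6456 6.0529 0.0000 0.0000
45.1072 12.4995 0.0000 0.0000 0.0000

Δt=0.37625  u=1.25477  d=0.79696  q=0.50264  discount=0.97364
step 4 (expiry): payoffs max(K−S,0) = 45.1072 12.4995 0.0000 0.0000 0.0000
step 3: (k=3,j=0): S=71.2244, K−S=30.6456, hold=27.9603 ⇒ V=30.6456 exercise | (k=3,j=1): S=112.1398, K−S=0.0000, hold=6.0529 ⇒ V=6.0529 continue | (k=3,j=2): S=176.5592, K−S=0.0000, hold=0.0000 ⇒ V=0.0000 continue | (k=3,j=3): S=277.9848, K−S=0.0000, hold=0.0000 ⇒ V=0.0000 continue  boundary S*=71.2244
step 2: (k=2,j=0): S=89.3705, K−S=12.4995, hold=17.8023 ⇒ V=17.8023 continue | (k=2,j=1): S=140.7100, K−S=0.0000, hold=2.9311 ⇒ V=2.9311 continue | (k=2,j=2): S=221.5418, K−S=0.0000, hold=0.0000 ⇒ V=0.0000 continue  boundary S*=-
step 1: (k=1,j=0): S=112.1398, K−S=0.0000, hold=10.0552 ⇒ V=10.0552 continue | (k=1,j=1): S=176.5592, K−S=0.0000, hold=1.4194 ⇒ V=1.4194 continue  boundary S*=-
step 0: (k=0,j=0): S=140.7100, K−S=0.0000, hold=5.5639 ⇒ V=5.5639 continue  boundary S*=-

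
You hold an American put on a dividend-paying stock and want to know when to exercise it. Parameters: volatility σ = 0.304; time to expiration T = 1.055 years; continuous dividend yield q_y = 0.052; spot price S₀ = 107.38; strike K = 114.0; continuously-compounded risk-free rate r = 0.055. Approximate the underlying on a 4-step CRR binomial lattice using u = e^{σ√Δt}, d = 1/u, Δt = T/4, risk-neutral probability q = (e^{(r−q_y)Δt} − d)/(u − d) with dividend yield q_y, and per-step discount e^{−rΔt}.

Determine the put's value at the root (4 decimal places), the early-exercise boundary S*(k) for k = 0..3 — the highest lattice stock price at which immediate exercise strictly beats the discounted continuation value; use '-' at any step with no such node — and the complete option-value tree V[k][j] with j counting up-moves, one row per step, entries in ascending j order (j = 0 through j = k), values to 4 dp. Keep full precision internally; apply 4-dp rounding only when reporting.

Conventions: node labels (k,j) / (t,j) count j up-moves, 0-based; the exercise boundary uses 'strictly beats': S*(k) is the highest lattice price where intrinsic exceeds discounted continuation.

price = 16.7150
boundary = - - 78.5807 91.8585
tree:
16.7150
24.8054 7.8800
35.4193 13.3054 1.8505
46.7779 22.1415 3.5000 0.0000
56.4947 35.4193 6.6200 0.0000 0.0000

Δt=0.26375  u=1.16897  d=0.85545  q=0.46357  discount=0.98560
step 4 (expiry): payoffs max(K−S,0) = 56.4947 35.4193 6.6200 0.0000 0.0000
step 3: (k=3,j=0): S=67.2221, K−S=46.7779, hold=46.0518 ⇒ V=46.7779 exercise | (k=3,j=1): S=91.8585, K−S=22.1415, hold=21.7509 ⇒ V=22.1415 exercise | (k=3,j=2): S=125.5241, K−S=0.0000, hold=3.5000 ⇒ V=3.5000 continue | (k=3,j=3): S=171.5279, K−S=0.0000, hold=0.0000 ⇒ V=0.0000 continue  boundary S*=91.8585
step 2: (k=2,j=0): S=78.5807, K−S=35.4193, hold=34.8479 ⇒ V=35.4193 exercise | (k=2,j=1): S=107.3800, K−S=6.6200, hold=13.3054 ⇒ V=13.3054 continue | (k=2,j=2): S=146.7341, K−S=0.0000, hold=1.8505 ⇒ V=1.8505 continue  boundary S*=78.5807
step 1: (k=1,j=0): S=91.8585, K−S=22.1415, hold=24.8054 ⇒ V=24.8054 continue | (k=1,j=1): S=125.5241, K−S=0.0000, hold=7.8800 ⇒ V=7.8800 continue  boundary S*=-
step 0: (k=0,j=0): S=107.3800, K−S=6.6200, hold=16.7150 ⇒ V=16.7150 continue  boundary S*=-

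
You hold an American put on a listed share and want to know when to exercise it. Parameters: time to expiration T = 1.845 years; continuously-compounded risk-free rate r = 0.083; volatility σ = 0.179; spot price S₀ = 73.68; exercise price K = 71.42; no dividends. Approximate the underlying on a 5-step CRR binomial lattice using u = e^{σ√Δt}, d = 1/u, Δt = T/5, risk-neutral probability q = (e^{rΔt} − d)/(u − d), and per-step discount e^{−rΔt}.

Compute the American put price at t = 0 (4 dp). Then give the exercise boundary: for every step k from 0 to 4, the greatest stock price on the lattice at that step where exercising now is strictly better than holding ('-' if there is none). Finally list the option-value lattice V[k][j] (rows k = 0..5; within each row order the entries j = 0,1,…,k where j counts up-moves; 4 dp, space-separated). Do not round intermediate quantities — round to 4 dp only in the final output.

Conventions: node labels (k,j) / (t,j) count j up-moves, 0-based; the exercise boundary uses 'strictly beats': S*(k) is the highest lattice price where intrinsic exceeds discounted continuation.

price = 2.9312
boundary = - - 59.2795 53.1718 59.2795
tree:
2.9312
6.0621 1.1240
12.1405 2.5724 0.2763
18.2482 5.7130 0.7411 0.0000
23.7265 12.1405 1.9877 0.0000 0.0000
28.6404 18.2482 5.3313 0.0000 0.0000 0.0000

Δt=0.36900, u=1.11487, d=0.89697, q=0.61557, disc=e^(-rΔt)=0.96984
k=5 terminal: V=max(K-S,0) → 28.6404 18.2482 5.3313 0.0000 0.0000 0.0000
k=4: j=0 S=47.6935 intr=23.7265 cont=21.5723 V=23.7265[EX]; j=1 S=59.2795 intr=12.1405 cont=9.9863 V=12.1405[EX]; j=2 S=73.6800 intr=0.0000 cont=1.9877 V=1.9877[hold]; j=3 S=91.5788 intr=0.0000 cont=0.0000 V=0.0000[hold]; j=4 S=113.8257 intr=0.0000 cont=0.0000 V=0.0000[hold]  S*(4)=59.2795
k=3: j=0 S=53.1718 intr=18.2482 cont=16.0939 V=18.2482[EX]; j=1 S=66.0887 intr=5.3313 cont=5.7130 V=5.7130[hold]; j=2 S=82.1433 intr=0.0000 cont=0.7411 V=0.7411[hold]; j=3 S=102.0981 intr=0.0000 cont=0.0000 V=0.0000[hold]  S*(3)=53.1718
k=2: j=0 S=59.2795 intr=12.1405 cont=10.2142 V=12.1405[EX]; j=1 S=73.6800 intr=0.0000 cont=2.5724 V=2.5724[hold]; j=2 S=91.5788 intr=0.0000 cont=0.2763 V=0.2763[hold]  S*(2)=59.2795
k=1: j=0 S=66.0887 intr=5.3313 cont=6.0621 V=6.0621[hold]; j=1 S=82.1433 intr=0.0000 cont=1.1240 V=1.1240[hold]  S*(1)=-
k=0: j=0 S=73.6800 intr=0.0000 cont=2.9312 V=2.9312[hold]  S*(0)=-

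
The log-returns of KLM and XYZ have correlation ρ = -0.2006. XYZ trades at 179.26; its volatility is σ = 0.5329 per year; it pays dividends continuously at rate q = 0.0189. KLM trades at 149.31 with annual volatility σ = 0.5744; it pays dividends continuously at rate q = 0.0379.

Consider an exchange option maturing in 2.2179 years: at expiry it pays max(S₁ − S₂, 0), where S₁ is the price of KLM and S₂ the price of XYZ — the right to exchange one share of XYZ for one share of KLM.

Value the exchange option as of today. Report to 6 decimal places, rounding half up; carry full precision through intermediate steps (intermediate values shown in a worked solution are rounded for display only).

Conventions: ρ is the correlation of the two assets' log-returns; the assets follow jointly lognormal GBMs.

σ_eff = √(σ₁² + σ₂² − 2ρσ₁σ₂) = √(0.5744² + 0.5329² − 2·-0.2006·0.5744·0.5329) = 0.858326
d₁ = (ln(S₁/S₂) + (q₂ − q₁ + σ_eff²/2)T) / (σ_eff√T) = (ln(149.31/179.26) + (0.0189 − 0.0379 + 0.368362)·2.2179) / 1.278272 = 0.463154
d₂ = d₁ − σ_eff√T = 0.463154 − 1.278272 = -0.815118
N(d₁) = 0.678373,  N(d₂) = 0.207502
V = S₁·e^{−q₁T}·N(d₁) − S₂·e^{−q₂T}·N(d₂) = 93.121820 − 35.669873 = 57.451947
Key observation: pricing in XYZ-units makes this a unit-strike call on the ratio S₁/S₂ — the risk-free rate cancels and cannot affect the value.

exchange price = 57.451947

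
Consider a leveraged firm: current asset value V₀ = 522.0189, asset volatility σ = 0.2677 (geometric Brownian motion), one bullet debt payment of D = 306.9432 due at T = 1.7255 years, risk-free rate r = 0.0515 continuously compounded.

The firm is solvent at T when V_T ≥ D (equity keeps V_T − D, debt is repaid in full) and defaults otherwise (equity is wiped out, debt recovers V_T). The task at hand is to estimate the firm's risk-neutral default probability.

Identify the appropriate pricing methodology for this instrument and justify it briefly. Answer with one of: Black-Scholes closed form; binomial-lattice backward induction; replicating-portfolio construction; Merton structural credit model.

Key observation: with the firm-asset dynamics (V₀ = 522.0189) and a single zero-coupon liability of face 306.9432 given, debt value, spread, and default probability all derive from the option view of the balance sheet.

framework: Merton structural credit model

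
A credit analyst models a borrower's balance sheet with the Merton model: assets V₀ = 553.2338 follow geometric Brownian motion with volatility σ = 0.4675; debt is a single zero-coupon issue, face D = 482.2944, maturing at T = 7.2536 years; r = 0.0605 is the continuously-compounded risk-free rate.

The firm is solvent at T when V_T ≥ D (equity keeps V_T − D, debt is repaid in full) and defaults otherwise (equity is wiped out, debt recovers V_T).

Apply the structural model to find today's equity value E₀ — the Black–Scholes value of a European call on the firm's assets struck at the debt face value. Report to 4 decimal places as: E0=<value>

E0=342.3587

Equity is a call on the firm's assets struck at D = 482.2944:
d₁ = [ln(V₀/D) + (r + σ²/2)T] / (σ√T)
   = [ln(553.2338/482.2944) + (0.0605 + 0.5·0.4675²)·7.2536] / (0.4675·√7.2536)
   = [0.137226 + 1.231503] / 1.259095 = 1.087074
d₂ = d₁ − σ√T = 1.087074 − 1.259095 = -0.172021
N(d₁) = 0.861498,  N(d₂) = 0.431710,  e^(−rT) = 0.644782
E₀ = V₀·N(d₁) − D·e^(−rT)·N(d₂)
   = 553.2338·0.861498 − 482.2944·0.644782·0.431710 = 342.358659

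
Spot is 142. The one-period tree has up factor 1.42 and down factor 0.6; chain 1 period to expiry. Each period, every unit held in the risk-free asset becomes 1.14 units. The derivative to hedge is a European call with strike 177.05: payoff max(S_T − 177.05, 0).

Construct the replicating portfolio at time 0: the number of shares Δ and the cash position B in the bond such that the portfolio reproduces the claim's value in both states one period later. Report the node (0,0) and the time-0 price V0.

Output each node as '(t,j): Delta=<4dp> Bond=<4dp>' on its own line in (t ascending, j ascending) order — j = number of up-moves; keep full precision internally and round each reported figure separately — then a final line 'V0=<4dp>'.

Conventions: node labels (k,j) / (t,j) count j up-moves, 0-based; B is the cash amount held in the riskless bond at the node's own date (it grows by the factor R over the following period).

Risk-neutral probability p* = (R−d)/(u−d) = (1.14−0.6)/(1.42−0.6) = 0.6585.
Payoffs at expiry: V(1,0)=0.0000, V(1,1)=24.5900
  t=0,j=0: stock 142.0000 → up 201.6400 (V=24.5900), down 85.2000 (V=0.0000). Price 14.2047; hedge Δ=0.2112, bond B=-15.7831.
Check: Δ(0,0)·S0 + B(0,0) = 14.2047 = V0.

(0,0): Delta=0.2112 Bond=-15.7831
V0=14.2047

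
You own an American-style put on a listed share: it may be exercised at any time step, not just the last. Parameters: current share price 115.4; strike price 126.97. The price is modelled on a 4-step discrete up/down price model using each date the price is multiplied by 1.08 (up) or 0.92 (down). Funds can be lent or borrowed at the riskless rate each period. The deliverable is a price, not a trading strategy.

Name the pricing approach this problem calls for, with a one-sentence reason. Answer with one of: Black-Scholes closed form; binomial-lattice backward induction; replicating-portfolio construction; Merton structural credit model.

framework: binomial-lattice backward induction

Key observation: the put (strike 126.97 on spot 115.4) is American-style on a 4-step discrete price model, so the early-exercise decision at every node requires stepwise backward valuation — a closed form cannot price the exercise right.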